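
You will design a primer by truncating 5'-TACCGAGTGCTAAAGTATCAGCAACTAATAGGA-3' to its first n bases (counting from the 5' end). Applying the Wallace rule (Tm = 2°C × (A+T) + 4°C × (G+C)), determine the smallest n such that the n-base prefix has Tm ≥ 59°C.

n = 21

First 20 bases: TACCGAGTGCTAAAGTATCA → Tm = 56°C (< 59°C)
First 21 bases: TACCGAGTGCTAAAGTATCAG → Tm = 60°C (≥ 59°C)
Each additional base adds 2°C (A/T) or 4°C (G/C), so Tm is non-decreasing in n; n = 21 is the first length to reach 59°C.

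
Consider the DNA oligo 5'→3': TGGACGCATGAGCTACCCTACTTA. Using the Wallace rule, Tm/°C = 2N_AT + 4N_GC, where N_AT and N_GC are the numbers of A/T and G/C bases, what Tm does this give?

72°C

G=5, C=7, T=6, A=6
AT pairs contribute 12, GC pairs contribute 12.
Tm = 4·12 + 2·12 = 48 + 24 = 72°C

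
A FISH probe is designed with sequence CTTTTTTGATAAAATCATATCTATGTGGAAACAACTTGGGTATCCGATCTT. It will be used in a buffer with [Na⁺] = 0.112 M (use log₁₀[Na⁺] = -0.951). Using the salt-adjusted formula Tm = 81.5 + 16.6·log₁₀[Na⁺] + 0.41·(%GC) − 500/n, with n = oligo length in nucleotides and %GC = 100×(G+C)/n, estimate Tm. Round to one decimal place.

68.8°C

Length n = 51. Counting bases: T=20, G=8, A=15, C=8
G+C = 16, so %GC = 16/51 × 100 = 31.373%
Salt term: 16.6 × (-0.951) = -15.787
GC term: 0.41 × 31.373 = 12.863; length term: −500/51 = −9.804
Tm = 81.5 + (-15.787) + 12.863 − 9.804 = 68.772 → 68.8°C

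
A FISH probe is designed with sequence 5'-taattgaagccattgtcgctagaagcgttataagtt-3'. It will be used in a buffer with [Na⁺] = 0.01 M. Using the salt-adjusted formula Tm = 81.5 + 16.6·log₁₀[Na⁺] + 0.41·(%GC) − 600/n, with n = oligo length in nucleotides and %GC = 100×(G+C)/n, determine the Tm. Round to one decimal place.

46.4°C

Length n = 36. Scanning the sequence gives G=8, T=12, C=5, A=11.
G+C = 13, so %GC = 13/36 × 100 = 36.111%
Salt term: 16.6 × (-2) = -33.2
GC term: 0.41 × 36.111 = 14.806; length term: −600/36 = −16.667
Tm = 81.5 + (-33.2) + 14.806 − 16.667 = 46.439 → 46.4°C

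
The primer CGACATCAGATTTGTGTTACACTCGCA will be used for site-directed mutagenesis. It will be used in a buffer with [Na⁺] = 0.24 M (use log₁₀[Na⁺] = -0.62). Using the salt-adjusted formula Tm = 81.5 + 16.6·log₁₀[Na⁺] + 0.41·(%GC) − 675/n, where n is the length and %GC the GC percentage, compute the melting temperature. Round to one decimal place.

Length n = 27. Scanning the sequence gives G=5, A=7, C=7, T=8.
G+C = 12, so %GC = 12/27 × 100 = 44.444%
Salt term: 16.6 × (-0.62) = -10.292
GC term: 0.41 × 44.444 = 18.222; length term: −675/27 = −25
Tm = 81.5 + (-10.292) + 18.222 − 25 = 64.43 → 64.4°C

64.4°C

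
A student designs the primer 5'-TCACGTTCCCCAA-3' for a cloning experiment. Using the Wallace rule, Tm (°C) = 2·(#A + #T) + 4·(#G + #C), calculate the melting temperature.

40°C

Counting bases: T=3, A=3, G=1, C=6
So N_AT = 6 and N_GC = 7.
Tm = 2×6 + 4×7 = 40°C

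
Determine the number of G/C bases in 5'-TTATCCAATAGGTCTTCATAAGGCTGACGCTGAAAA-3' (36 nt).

G=7, C=7, A=12, T=10
G+C = 7 + 7 = 14

14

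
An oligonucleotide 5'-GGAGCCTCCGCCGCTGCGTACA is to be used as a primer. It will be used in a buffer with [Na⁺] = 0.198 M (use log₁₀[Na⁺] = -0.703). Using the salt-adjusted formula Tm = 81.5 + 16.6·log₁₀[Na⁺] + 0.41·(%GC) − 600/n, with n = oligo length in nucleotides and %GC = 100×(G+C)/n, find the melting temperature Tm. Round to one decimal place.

Length n = 22. Base counts: C=9, A=3, G=7, T=3
G+C = 16, so %GC = 16/22 × 100 = 72.727%
Salt term: 16.6 × (-0.703) = -11.67
GC term: 0.41 × 72.727 = 29.818; length term: −600/22 = −27.273
Tm = 81.5 + (-11.67) + 29.818 − 27.273 = 72.375 → 72.4°C

72.4°C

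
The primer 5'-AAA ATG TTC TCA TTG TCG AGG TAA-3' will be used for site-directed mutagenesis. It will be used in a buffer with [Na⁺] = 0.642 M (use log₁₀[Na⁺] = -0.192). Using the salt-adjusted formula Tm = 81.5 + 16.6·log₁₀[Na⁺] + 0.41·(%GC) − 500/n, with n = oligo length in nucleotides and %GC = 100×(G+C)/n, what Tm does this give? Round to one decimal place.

71.1°C

Length n = 24. Base counts: G=5, C=3, T=8, A=8
G+C = 8, so %GC = 8/24 × 100 = 33.333%
Salt term: 16.6 × (-0.192) = -3.187
GC term: 0.41 × 33.333 = 13.667; length term: −500/24 = −20.833
Tm = 81.5 + (-3.187) + 13.667 − 20.833 = 71.147 → 71.1°C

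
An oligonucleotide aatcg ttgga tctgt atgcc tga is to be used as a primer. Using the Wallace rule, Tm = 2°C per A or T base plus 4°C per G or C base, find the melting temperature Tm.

Base counts: G=6, T=8, A=5, C=4
A+T = 13, G+C = 10
Tm = 4·10 + 2·13 = 40 + 26 = 66°C

66°C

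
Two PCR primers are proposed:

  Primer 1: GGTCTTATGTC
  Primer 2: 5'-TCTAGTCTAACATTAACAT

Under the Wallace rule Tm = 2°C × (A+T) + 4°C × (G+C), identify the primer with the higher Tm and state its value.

Primer 2, 48°C

Primer 1: A+T=6, G+C=5 → Tm = 2(6)+4(5) = 32°C
Primer 2: A+T=14, G+C=5 → Tm = 2(14)+4(5) = 48°C
32°C vs 48°C → primer 2 is higher.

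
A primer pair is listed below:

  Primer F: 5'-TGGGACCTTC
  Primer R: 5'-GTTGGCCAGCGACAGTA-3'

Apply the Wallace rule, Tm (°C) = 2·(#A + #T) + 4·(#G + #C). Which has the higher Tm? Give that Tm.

Primer F: A+T=4, G+C=6 → Tm = 2(4)+4(6) = 32°C
Primer R: A+T=7, G+C=10 → Tm = 2(7)+4(10) = 54°C
32°C vs 54°C → primer R is higher.

Primer R, 54°C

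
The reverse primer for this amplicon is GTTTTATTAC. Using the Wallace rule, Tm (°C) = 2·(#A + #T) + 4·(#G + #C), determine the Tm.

24°C

Scanning the sequence gives G=1, T=6, C=1, A=2.
A+T = 8, G+C = 2
Tm = 4·2 + 2·8 = 8 + 16 = 24°C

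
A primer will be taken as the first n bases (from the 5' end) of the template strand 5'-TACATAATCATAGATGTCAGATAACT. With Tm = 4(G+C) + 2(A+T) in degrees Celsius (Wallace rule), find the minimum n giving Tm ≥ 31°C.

First 12 bases: TACATAATCATA → Tm = 28°C (< 31°C)
First 13 bases: TACATAATCATAG → Tm = 32°C (≥ 31°C)
Each additional base adds 2°C (A/T) or 4°C (G/C), so Tm is non-decreasing in n; n = 13 is the first length to reach 31°C.

n = 13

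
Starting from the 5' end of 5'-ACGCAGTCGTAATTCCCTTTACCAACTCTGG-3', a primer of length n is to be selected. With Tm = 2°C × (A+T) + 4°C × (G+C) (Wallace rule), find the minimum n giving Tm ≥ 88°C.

n = 30

First 29 bases: ACGCAGTCGTAATTCCCTTTACCAACTCT → Tm = 84°C (< 88°C)
First 30 bases: ACGCAGTCGTAATTCCCTTTACCAACTCTG → Tm = 88°C (≥ 88°C)
Each additional base adds 2°C (A/T) or 4°C (G/C), so Tm is non-decreasing in n; n = 30 is the first length to reach 88°C.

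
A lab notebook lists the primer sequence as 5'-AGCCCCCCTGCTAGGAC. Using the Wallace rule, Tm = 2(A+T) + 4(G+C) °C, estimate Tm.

58°C

A=3, G=4, C=8, T=2
So N_AT = 5 and N_GC = 12.
Tm = 2(5) + 4(12) = 10 + 48 = 58°C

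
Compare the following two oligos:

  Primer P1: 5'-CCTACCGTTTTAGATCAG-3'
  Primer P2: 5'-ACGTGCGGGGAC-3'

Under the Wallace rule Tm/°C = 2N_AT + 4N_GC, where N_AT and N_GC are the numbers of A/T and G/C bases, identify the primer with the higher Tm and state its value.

Primer P1: A+T=10, G+C=8 → Tm = 2(10)+4(8) = 52°C
Primer P2: A+T=3, G+C=9 → Tm = 2(3)+4(9) = 42°C
52°C vs 42°C → primer P1 is higher.

Primer P1, 52°C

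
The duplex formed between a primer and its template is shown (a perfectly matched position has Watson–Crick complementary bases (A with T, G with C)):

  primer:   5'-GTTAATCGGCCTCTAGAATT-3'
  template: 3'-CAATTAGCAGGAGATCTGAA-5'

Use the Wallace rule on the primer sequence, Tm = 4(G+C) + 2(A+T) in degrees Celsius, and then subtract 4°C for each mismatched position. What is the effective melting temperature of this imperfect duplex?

48°C

Primer base counts: A=5, T=7, G=4, C=4 → A+T=12, G+C=8
Perfect-match Tm = 2(12) + 4(8) = 24 + 32 = 56°C
Mismatches (positions where the bases are not complementary): 2 (at positions 9, 18)
Effective Tm = 56 − 2×4 = 56 − 8 = 48°C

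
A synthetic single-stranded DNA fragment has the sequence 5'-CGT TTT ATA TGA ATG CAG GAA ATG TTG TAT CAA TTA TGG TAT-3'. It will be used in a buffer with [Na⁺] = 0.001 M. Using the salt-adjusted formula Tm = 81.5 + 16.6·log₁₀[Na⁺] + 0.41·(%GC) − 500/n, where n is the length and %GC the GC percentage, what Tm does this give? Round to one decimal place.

31.5°C

Length n = 42. Base counts: T=17, A=13, C=3, G=9
G+C = 12, so %GC = 12/42 × 100 = 28.571%
Salt term: 16.6 × (-3) = -49.8
GC term: 0.41 × 28.571 = 11.714; length term: −500/42 = −11.905
Tm = 81.5 + (-49.8) + 11.714 − 11.905 = 31.509 → 31.5°C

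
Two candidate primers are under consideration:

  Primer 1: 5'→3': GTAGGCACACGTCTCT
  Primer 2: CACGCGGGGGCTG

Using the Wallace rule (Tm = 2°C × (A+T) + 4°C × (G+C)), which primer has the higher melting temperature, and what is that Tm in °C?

Primer 1, 50°C

Primer 1: A+T=7, G+C=9 → Tm = 2(7)+4(9) = 50°C
Primer 2: A+T=2, G+C=11 → Tm = 2(2)+4(11) = 48°C
50°C vs 48°C → primer 1 is higher.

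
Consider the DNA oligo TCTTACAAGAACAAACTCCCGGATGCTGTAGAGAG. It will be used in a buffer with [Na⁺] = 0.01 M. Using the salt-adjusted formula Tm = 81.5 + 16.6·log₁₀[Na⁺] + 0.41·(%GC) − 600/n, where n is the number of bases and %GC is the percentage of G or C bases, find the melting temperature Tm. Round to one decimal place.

Length n = 35. Scanning the sequence gives T=7, C=8, A=12, G=8.
G+C = 16, so %GC = 16/35 × 100 = 45.714%
Salt term: 16.6 × (-2) = -33.2
GC term: 0.41 × 45.714 = 18.743; length term: −600/35 = −17.143
Tm = 81.5 + (-33.2) + 18.743 − 17.143 = 49.9 → 49.9°C

49.9°C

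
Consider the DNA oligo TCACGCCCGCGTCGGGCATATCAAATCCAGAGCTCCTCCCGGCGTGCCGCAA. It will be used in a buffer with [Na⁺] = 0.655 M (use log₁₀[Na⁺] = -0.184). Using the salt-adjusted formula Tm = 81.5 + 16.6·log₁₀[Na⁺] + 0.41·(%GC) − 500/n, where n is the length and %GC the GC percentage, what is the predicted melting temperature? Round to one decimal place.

95.6°C

Length n = 52. C=21, G=13, T=8, A=10
G+C = 34, so %GC = 34/52 × 100 = 65.385%
Salt term: 16.6 × (-0.184) = -3.054
GC term: 0.41 × 65.385 = 26.808; length term: −500/52 = −9.615
Tm = 81.5 + (-3.054) + 26.808 − 9.615 = 95.639 → 95.6°C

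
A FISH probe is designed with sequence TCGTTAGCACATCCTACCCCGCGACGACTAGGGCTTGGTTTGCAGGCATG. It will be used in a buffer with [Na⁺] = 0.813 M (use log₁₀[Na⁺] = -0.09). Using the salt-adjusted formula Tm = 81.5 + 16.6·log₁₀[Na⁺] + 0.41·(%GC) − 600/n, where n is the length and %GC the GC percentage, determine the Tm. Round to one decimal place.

91.8°C

Length n = 50. G=14, A=9, T=12, C=15
G+C = 29, so %GC = 29/50 × 100 = 58%
Salt term: 16.6 × (-0.09) = -1.494
GC term: 0.41 × 58 = 23.78; length term: −600/50 = −12
Tm = 81.5 + (-1.494) + 23.78 − 12 = 91.786 → 91.8°C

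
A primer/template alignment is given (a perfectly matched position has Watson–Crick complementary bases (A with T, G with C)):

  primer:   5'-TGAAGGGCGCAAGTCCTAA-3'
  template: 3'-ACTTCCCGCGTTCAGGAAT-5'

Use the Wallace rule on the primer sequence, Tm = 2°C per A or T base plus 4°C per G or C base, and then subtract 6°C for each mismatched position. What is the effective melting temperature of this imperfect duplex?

Primer base counts: A=6, T=3, G=6, C=4 → A+T=9, G+C=10
Perfect-match Tm = 2(9) + 4(10) = 18 + 40 = 58°C
Mismatches (positions where the bases are not complementary): 1 (at position 18)
Effective Tm = 58 − 1×6 = 58 − 6 = 52°C

52°C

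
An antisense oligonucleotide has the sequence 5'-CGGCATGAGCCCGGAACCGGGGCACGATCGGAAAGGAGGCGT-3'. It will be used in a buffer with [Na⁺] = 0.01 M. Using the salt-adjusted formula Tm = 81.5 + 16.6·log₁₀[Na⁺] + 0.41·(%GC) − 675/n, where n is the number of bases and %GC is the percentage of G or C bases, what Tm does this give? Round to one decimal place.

Length n = 42. G=18, C=11, T=3, A=10
G+C = 29, so %GC = 29/42 × 100 = 69.048%
Salt term: 16.6 × (-2) = -33.2
GC term: 0.41 × 69.048 = 28.31; length term: −675/42 = −16.071
Tm = 81.5 + (-33.2) + 28.31 − 16.071 = 60.539 → 60.5°C

60.5°C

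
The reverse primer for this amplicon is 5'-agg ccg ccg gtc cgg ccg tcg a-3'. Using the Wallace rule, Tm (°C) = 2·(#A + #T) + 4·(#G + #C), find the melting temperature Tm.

80°C

Base counts: A=2, C=9, T=2, G=9
AT pairs contribute 4, GC pairs contribute 18.
Tm = 2×4 + 4×18 = 80°C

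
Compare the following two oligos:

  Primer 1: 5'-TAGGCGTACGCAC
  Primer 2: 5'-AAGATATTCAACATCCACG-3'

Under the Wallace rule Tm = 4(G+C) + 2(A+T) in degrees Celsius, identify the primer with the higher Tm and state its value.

Primer 1: A+T=5, G+C=8 → Tm = 2(5)+4(8) = 42°C
Primer 2: A+T=12, G+C=7 → Tm = 2(12)+4(7) = 52°C
42°C vs 52°C → primer 2 is higher.

Primer 2, 52°C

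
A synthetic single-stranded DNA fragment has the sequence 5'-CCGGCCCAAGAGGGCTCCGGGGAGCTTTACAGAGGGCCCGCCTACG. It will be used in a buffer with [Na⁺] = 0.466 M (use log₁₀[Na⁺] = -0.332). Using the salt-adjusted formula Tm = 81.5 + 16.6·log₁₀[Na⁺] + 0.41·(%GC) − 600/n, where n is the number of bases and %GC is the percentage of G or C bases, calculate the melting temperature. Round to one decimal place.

92.4°C

Length n = 46. Base counts: C=16, A=8, T=5, G=17
G+C = 33, so %GC = 33/46 × 100 = 71.739%
Salt term: 16.6 × (-0.332) = -5.511
GC term: 0.41 × 71.739 = 29.413; length term: −600/46 = −13.043
Tm = 81.5 + (-5.511) + 29.413 − 13.043 = 92.359 → 92.4°C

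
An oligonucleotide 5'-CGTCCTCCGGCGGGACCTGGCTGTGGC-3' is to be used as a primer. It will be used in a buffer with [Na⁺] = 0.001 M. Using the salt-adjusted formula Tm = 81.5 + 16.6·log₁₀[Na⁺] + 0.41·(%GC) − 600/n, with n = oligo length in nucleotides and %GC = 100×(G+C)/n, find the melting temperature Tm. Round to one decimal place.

Length n = 27. Scanning the sequence gives T=5, G=11, A=1, C=10.
G+C = 21, so %GC = 21/27 × 100 = 77.778%
Salt term: 16.6 × (-3) = -49.8
GC term: 0.41 × 77.778 = 31.889; length term: −600/27 = −22.222
Tm = 81.5 + (-49.8) + 31.889 − 22.222 = 41.367 → 41.4°C

41.4°C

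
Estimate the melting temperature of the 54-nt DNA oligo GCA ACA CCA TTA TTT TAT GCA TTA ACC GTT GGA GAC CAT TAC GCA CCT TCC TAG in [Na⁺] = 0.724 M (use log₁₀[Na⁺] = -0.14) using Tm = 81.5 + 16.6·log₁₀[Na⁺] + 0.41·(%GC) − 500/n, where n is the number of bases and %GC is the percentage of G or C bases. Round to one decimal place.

Length n = 54. Base counts: T=16, G=8, C=15, A=15
G+C = 23, so %GC = 23/54 × 100 = 42.593%
Salt term: 16.6 × (-0.14) = -2.324
GC term: 0.41 × 42.593 = 17.463; length term: −500/54 = −9.259
Tm = 81.5 + (-2.324) + 17.463 − 9.259 = 87.38 → 87.4°C

87.4°C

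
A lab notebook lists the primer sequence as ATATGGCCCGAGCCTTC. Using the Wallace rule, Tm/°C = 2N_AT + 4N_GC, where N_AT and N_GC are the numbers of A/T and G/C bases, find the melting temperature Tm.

54°C

Scanning the sequence gives G=4, A=3, T=4, C=6.
AT pairs contribute 7, GC pairs contribute 10.
Tm = 4·10 + 2·7 = 40 + 14 = 54°C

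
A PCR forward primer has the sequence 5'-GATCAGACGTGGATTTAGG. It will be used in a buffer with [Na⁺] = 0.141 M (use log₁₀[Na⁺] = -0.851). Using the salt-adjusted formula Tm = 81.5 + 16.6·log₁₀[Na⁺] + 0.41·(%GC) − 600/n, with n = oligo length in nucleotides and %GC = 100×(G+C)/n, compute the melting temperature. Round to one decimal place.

55.2°C

Length n = 19. Counting bases: C=2, G=7, A=5, T=5
G+C = 9, so %GC = 9/19 × 100 = 47.368%
Salt term: 16.6 × (-0.851) = -14.127
GC term: 0.41 × 47.368 = 19.421; length term: −600/19 = −31.579
Tm = 81.5 + (-14.127) + 19.421 − 31.579 = 55.215 → 55.2°C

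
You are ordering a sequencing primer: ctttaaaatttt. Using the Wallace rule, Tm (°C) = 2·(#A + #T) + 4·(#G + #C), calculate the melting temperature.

26°C

Counting bases: T=7, G=0, C=1, A=4
AT pairs contribute 11, GC pairs contribute 1.
Tm = 4·1 + 2·11 = 4 + 22 = 26°C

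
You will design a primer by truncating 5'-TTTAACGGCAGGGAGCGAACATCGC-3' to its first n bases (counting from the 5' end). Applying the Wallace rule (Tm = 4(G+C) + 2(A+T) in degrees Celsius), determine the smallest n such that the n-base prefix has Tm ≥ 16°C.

n = 7

First 6 bases: TTTAAC → Tm = 14°C (< 16°C)
First 7 bases: TTTAACG → Tm = 18°C (≥ 16°C)
Each additional base adds 2°C (A/T) or 4°C (G/C), so Tm is non-decreasing in n; n = 7 is the first length to reach 16°C.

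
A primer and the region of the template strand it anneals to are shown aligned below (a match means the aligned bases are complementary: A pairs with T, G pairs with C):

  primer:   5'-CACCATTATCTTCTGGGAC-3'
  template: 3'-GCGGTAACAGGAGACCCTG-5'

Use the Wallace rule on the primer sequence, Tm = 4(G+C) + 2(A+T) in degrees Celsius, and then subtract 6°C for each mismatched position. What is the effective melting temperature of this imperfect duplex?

38°C

Primer base counts: A=4, T=6, G=3, C=6 → A+T=10, G+C=9
Perfect-match Tm = 2(10) + 4(9) = 20 + 36 = 56°C
Mismatches (positions where the bases are not complementary): 3 (at positions 2, 8, 11)
Effective Tm = 56 − 3×6 = 56 − 18 = 38°C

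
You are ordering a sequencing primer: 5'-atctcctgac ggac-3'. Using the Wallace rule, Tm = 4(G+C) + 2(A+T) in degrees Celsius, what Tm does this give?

Counting bases: A=3, T=3, C=5, G=3
So N_AT = 6 and N_GC = 8.
Tm = 2×6 + 4×8 = 44°C

44°C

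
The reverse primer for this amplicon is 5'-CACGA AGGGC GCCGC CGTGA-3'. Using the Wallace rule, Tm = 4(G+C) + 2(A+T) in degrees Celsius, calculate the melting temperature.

70°C

Scanning the sequence gives C=7, T=1, A=4, G=8.
So N_AT = 5 and N_GC = 15.
Tm = 2(5) + 4(15) = 10 + 60 = 70°C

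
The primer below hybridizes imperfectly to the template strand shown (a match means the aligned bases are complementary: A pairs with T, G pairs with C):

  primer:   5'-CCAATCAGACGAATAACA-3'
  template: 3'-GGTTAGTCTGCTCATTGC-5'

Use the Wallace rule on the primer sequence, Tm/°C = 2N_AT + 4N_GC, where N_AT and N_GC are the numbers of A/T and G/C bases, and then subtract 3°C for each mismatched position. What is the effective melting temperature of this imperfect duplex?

44°C

Primer base counts: A=9, T=2, G=2, C=5 → A+T=11, G+C=7
Perfect-match Tm = 2(11) + 4(7) = 22 + 28 = 50°C
Mismatches (positions where the bases are not complementary): 2 (at positions 13, 18)
Effective Tm = 50 − 2×3 = 50 − 6 = 44°C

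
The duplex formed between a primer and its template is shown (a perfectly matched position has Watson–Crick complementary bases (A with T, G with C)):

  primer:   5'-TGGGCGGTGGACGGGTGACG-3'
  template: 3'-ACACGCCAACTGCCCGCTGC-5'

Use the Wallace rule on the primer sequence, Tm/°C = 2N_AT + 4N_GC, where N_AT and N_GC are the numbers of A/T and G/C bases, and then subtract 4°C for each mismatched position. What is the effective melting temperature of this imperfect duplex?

Primer base counts: A=2, T=3, G=12, C=3 → A+T=5, G+C=15
Perfect-match Tm = 2(5) + 4(15) = 10 + 60 = 70°C
Mismatches (positions where the bases are not complementary): 3 (at positions 3, 9, 16)
Effective Tm = 70 − 3×4 = 70 − 12 = 58°C

58°C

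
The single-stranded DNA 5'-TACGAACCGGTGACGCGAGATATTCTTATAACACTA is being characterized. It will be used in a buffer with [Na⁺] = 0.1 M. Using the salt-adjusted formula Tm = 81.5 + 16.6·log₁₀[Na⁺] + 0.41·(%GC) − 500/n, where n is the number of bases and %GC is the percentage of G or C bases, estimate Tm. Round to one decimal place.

Length n = 36. Base counts: A=12, G=7, C=8, T=9
G+C = 15, so %GC = 15/36 × 100 = 41.667%
Salt term: 16.6 × (-1) = -16.6
GC term: 0.41 × 41.667 = 17.083; length term: −500/36 = −13.889
Tm = 81.5 + (-16.6) + 17.083 − 13.889 = 68.094 → 68.1°C

68.1°C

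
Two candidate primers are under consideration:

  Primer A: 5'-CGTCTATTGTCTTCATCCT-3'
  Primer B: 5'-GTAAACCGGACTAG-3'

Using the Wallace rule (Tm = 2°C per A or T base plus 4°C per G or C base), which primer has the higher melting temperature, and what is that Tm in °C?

Primer A: A+T=11, G+C=8 → Tm = 2(11)+4(8) = 54°C
Primer B: A+T=7, G+C=7 → Tm = 2(7)+4(7) = 42°C
54°C vs 42°C → primer A is higher.

Primer A, 54°C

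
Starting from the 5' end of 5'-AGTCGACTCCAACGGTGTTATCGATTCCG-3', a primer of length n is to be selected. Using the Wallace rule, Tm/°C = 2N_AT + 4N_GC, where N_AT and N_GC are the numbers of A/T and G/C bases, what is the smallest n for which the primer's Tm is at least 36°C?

First 11 bases: AGTCGACTCCA → Tm = 34°C (< 36°C)
First 12 bases: AGTCGACTCCAA → Tm = 36°C (≥ 36°C)
Each additional base adds 2°C (A/T) or 4°C (G/C), so Tm is non-decreasing in n; n = 12 is the first length to reach 36°C.

n = 12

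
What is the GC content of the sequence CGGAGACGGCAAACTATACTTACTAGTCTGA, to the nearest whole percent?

45%

G=7, A=10, T=7, C=7
G+C = 7 + 7 = 14 out of 31 bases
%GC = 14/31 × 100 = 45.16% ≈ 45%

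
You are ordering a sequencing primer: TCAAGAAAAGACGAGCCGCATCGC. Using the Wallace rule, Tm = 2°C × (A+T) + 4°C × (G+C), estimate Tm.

74°C

Base counts: T=2, G=6, C=7, A=9
So N_AT = 11 and N_GC = 13.
Tm = 4·13 + 2·11 = 52 + 22 = 74°C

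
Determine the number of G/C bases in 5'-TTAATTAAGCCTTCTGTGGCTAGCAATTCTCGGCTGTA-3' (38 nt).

16

A=8, T=14, G=8, C=8
G+C = 8 + 8 = 16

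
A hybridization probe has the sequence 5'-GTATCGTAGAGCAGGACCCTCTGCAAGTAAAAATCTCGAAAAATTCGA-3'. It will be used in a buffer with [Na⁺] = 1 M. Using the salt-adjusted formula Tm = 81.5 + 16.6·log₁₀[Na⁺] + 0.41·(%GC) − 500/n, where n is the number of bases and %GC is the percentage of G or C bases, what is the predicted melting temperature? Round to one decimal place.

88.2°C

Length n = 48. C=10, T=10, G=10, A=18
G+C = 20, so %GC = 20/48 × 100 = 41.667%
Salt term: 16.6 × (0) = 0
GC term: 0.41 × 41.667 = 17.083; length term: −500/48 = −10.417
Tm = 81.5 + (0) + 17.083 − 10.417 = 88.166 → 88.2°C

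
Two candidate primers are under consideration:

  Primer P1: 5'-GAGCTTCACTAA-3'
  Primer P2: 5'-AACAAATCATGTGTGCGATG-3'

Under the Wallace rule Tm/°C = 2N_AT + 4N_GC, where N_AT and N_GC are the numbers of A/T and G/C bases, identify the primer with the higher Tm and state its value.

Primer P1: A+T=7, G+C=5 → Tm = 2(7)+4(5) = 34°C
Primer P2: A+T=12, G+C=8 → Tm = 2(12)+4(8) = 56°C
34°C vs 56°C → primer P2 is higher.

Primer P2, 56°C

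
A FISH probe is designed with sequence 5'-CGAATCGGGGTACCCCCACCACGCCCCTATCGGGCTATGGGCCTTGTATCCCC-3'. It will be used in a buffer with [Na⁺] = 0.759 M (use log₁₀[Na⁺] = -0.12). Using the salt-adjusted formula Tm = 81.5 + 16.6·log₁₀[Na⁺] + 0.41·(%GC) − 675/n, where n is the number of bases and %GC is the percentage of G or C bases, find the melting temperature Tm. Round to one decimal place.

93.8°C

Length n = 53. Scanning the sequence gives A=8, C=22, T=10, G=13.
G+C = 35, so %GC = 35/53 × 100 = 66.038%
Salt term: 16.6 × (-0.12) = -1.992
GC term: 0.41 × 66.038 = 27.076; length term: −675/53 = −12.736
Tm = 81.5 + (-1.992) + 27.076 − 12.736 = 93.848 → 93.8°C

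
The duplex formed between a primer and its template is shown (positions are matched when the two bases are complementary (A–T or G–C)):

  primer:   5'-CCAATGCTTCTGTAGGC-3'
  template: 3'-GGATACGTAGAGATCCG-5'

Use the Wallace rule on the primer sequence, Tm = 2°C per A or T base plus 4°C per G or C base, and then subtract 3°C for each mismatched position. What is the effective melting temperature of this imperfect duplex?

Primer base counts: A=3, T=5, G=4, C=5 → A+T=8, G+C=9
Perfect-match Tm = 2(8) + 4(9) = 16 + 36 = 52°C
Mismatches (positions where the bases are not complementary): 3 (at positions 3, 8, 12)
Effective Tm = 52 − 3×3 = 52 − 9 = 43°C

43°C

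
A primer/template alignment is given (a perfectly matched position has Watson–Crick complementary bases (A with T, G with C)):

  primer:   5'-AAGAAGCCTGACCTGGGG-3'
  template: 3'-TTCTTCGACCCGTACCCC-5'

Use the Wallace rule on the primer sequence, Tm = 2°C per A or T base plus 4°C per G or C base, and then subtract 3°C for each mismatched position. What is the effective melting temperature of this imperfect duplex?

Primer base counts: A=5, T=2, G=7, C=4 → A+T=7, G+C=11
Perfect-match Tm = 2(7) + 4(11) = 14 + 44 = 58°C
Mismatches (positions where the bases are not complementary): 4 (at positions 8, 9, 11, 13)
Effective Tm = 58 − 4×3 = 58 − 12 = 46°C

46°C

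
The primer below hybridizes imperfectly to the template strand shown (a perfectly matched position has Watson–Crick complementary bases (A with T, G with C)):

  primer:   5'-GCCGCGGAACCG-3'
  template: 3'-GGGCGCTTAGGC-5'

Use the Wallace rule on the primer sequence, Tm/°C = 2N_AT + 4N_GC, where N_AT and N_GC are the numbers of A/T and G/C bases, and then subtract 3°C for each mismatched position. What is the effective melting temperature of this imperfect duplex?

35°C

Primer base counts: A=2, T=0, G=5, C=5 → A+T=2, G+C=10
Perfect-match Tm = 2(2) + 4(10) = 4 + 40 = 44°C
Mismatches (positions where the bases are not complementary): 3 (at positions 1, 7, 9)
Effective Tm = 44 − 3×3 = 44 − 9 = 35°C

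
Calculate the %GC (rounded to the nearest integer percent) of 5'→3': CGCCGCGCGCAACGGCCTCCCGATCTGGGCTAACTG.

72%

Base counts: A=5, C=15, T=5, G=11
G+C = 11 + 15 = 26 out of 36 bases
%GC = 26/36 × 100 = 72.22% ≈ 72%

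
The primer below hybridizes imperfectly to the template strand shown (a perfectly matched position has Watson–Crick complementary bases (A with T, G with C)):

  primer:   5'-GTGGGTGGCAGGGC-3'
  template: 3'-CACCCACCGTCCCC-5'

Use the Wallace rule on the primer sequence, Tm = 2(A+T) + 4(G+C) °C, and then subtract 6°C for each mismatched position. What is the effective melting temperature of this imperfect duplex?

Primer base counts: A=1, T=2, G=9, C=2 → A+T=3, G+C=11
Perfect-match Tm = 2(3) + 4(11) = 6 + 44 = 50°C
Mismatches (positions where the bases are not complementary): 1 (at position 14)
Effective Tm = 50 − 1×6 = 50 − 6 = 44°C

44°C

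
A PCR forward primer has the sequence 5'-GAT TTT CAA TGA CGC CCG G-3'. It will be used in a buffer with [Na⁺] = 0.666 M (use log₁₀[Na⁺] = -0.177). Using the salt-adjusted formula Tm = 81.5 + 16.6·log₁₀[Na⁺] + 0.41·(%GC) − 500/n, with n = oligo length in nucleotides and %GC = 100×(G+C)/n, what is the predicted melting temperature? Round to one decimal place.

Length n = 19. G=5, C=5, A=4, T=5
G+C = 10, so %GC = 10/19 × 100 = 52.632%
Salt term: 16.6 × (-0.177) = -2.938
GC term: 0.41 × 52.632 = 21.579; length term: −500/19 = −26.316
Tm = 81.5 + (-2.938) + 21.579 − 26.316 = 73.825 → 73.8°C

73.8°C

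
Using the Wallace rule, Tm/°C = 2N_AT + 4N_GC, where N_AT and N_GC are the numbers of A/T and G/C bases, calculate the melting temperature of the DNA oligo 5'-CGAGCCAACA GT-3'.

Counting bases: G=3, T=1, C=4, A=4
AT pairs contribute 5, GC pairs contribute 7.
Tm = 2×5 + 4×7 = 38°C

38°C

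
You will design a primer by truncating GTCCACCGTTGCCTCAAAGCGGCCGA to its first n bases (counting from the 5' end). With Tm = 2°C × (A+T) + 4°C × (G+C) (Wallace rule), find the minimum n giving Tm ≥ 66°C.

First 20 bases: GTCCACCGTTGCCTCAAAGC → Tm = 64°C (< 66°C)
First 21 bases: GTCCACCGTTGCCTCAAAGCG → Tm = 68°C (≥ 66°C)
Each additional base adds 2°C (A/T) or 4°C (G/C), so Tm is non-decreasing in n; n = 21 is the first length to reach 66°C.

n = 21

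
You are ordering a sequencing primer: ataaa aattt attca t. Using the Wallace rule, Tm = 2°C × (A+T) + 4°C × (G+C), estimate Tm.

Base counts: A=8, C=1, G=0, T=7
A+T = 15, G+C = 1
Tm = 2×15 + 4×1 = 34°C

34°C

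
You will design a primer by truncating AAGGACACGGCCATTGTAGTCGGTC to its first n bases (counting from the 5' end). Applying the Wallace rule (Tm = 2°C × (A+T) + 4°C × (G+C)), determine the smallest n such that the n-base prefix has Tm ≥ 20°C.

n = 7

First 6 bases: AAGGAC → Tm = 18°C (< 20°C)
First 7 bases: AAGGACA → Tm = 20°C (≥ 20°C)
Since every base adds ≥2°C, Tm only increases with n, so the threshold is first crossed at n = 7.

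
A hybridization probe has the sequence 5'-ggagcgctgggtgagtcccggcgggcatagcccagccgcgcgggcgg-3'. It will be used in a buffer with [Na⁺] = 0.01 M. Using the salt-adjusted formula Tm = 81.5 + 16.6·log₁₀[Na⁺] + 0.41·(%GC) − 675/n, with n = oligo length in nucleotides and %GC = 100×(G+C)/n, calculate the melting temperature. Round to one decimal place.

67.1°C

Length n = 47. C=15, A=5, T=4, G=23
G+C = 38, so %GC = 38/47 × 100 = 80.851%
Salt term: 16.6 × (-2) = -33.2
GC term: 0.41 × 80.851 = 33.149; length term: −675/47 = −14.362
Tm = 81.5 + (-33.2) + 33.149 − 14.362 = 67.087 → 67.1°C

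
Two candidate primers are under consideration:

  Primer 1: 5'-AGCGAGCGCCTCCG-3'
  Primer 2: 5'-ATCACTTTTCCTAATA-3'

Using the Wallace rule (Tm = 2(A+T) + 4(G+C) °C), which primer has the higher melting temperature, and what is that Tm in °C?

Primer 1: A+T=3, G+C=11 → Tm = 2(3)+4(11) = 50°C
Primer 2: A+T=12, G+C=4 → Tm = 2(12)+4(4) = 40°C
50°C vs 40°C → primer 1 is higher.

Primer 1, 50°C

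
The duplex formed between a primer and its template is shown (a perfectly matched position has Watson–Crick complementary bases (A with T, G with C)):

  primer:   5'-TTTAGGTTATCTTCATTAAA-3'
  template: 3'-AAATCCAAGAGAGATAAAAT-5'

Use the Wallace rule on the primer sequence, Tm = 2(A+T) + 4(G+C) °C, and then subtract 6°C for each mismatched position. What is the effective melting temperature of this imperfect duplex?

18°C

Primer base counts: A=6, T=10, G=2, C=2 → A+T=16, G+C=4
Perfect-match Tm = 2(16) + 4(4) = 32 + 16 = 48°C
Mismatches (positions where the bases are not complementary): 5 (at positions 9, 13, 14, 18, 19)
Effective Tm = 48 − 5×6 = 48 − 30 = 18°C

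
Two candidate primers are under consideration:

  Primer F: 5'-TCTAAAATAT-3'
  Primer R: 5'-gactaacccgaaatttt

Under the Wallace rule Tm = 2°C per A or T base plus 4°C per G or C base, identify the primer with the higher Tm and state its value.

Primer F: A+T=9, G+C=1 → Tm = 2(9)+4(1) = 22°C
Primer R: A+T=11, G+C=6 → Tm = 2(11)+4(6) = 46°C
22°C vs 46°C → primer R is higher.

Primer R, 46°C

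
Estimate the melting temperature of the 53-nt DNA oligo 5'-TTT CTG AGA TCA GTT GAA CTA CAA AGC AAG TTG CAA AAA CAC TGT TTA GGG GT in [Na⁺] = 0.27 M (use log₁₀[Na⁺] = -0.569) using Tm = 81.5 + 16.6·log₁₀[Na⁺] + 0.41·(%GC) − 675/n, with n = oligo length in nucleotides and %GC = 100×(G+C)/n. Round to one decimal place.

74.8°C

Length n = 53. G=12, T=15, A=18, C=8
G+C = 20, so %GC = 20/53 × 100 = 37.736%
Salt term: 16.6 × (-0.569) = -9.445
GC term: 0.41 × 37.736 = 15.472; length term: −675/53 = −12.736
Tm = 81.5 + (-9.445) + 15.472 − 12.736 = 74.791 → 74.8°C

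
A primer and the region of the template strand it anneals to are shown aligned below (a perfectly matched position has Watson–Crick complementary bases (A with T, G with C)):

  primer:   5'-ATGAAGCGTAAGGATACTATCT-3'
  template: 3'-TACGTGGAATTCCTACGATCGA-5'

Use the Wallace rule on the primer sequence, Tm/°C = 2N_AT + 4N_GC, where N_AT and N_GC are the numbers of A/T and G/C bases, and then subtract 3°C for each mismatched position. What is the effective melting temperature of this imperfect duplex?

45°C

Primer base counts: A=8, T=6, G=5, C=3 → A+T=14, G+C=8
Perfect-match Tm = 2(14) + 4(8) = 28 + 32 = 60°C
Mismatches (positions where the bases are not complementary): 5 (at positions 4, 6, 8, 16, 20)
Effective Tm = 60 − 5×3 = 60 − 15 = 45°C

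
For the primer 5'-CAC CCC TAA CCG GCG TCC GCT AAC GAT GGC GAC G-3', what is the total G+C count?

Base counts: C=14, A=7, T=4, G=9
Total G or C: 9 + 14 = 23

23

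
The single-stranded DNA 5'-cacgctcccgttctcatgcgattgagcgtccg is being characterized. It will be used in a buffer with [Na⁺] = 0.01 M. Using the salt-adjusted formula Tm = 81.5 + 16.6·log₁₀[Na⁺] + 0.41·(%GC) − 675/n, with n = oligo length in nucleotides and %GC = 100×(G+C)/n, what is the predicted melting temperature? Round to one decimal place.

52.8°C

Length n = 32. Scanning the sequence gives C=12, G=8, T=8, A=4.
G+C = 20, so %GC = 20/32 × 100 = 62.5%
Salt term: 16.6 × (-2) = -33.2
GC term: 0.41 × 62.5 = 25.625; length term: −675/32 = −21.094
Tm = 81.5 + (-33.2) + 25.625 − 21.094 = 52.831 → 52.8°C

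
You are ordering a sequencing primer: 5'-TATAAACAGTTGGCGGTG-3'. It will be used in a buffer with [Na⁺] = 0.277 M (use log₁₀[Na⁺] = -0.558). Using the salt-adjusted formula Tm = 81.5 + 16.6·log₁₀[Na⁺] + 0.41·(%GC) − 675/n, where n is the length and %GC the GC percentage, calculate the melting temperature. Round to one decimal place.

53.0°C

Length n = 18. Counting bases: A=5, G=6, T=5, C=2
G+C = 8, so %GC = 8/18 × 100 = 44.444%
Salt term: 16.6 × (-0.558) = -9.263
GC term: 0.41 × 44.444 = 18.222; length term: −675/18 = −37.5
Tm = 81.5 + (-9.263) + 18.222 − 37.5 = 52.959 → 53.0°C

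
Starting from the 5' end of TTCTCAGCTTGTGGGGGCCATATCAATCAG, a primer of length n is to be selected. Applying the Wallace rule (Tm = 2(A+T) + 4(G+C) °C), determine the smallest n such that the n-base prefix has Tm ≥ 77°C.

First 25 bases: TTCTCAGCTTGTGGGGGCCATATCA → Tm = 76°C (< 77°C)
First 26 bases: TTCTCAGCTTGTGGGGGCCATATCAA → Tm = 78°C (≥ 77°C)
Each additional base adds 2°C (A/T) or 4°C (G/C), so Tm is non-decreasing in n; n = 26 is the first length to reach 77°C.

n = 26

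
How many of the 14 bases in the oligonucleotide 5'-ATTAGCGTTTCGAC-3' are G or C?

6

A=3, C=3, G=3, T=5
Total G or C: 3 + 3 = 6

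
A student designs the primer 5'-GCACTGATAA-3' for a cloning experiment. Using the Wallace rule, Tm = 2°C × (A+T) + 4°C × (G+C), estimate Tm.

Scanning the sequence gives A=4, C=2, G=2, T=2.
AT pairs contribute 6, GC pairs contribute 4.
Tm = 2×6 + 4×4 = 28°C

28°C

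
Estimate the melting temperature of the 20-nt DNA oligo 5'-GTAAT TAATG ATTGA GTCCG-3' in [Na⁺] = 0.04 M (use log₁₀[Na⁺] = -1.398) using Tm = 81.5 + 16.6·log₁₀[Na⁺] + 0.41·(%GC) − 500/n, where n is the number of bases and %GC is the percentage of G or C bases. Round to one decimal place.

47.6°C

Length n = 20. Base counts: A=6, C=2, T=7, G=5
G+C = 7, so %GC = 7/20 × 100 = 35%
Salt term: 16.6 × (-1.398) = -23.207
GC term: 0.41 × 35 = 14.35; length term: −500/20 = −25
Tm = 81.5 + (-23.207) + 14.35 − 25 = 47.643 → 47.6°C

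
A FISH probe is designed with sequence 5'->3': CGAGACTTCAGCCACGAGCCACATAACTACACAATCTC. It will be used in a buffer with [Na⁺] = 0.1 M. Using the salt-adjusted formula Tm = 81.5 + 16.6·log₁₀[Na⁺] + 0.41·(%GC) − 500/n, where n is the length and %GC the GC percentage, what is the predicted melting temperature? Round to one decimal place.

Length n = 38. Base counts: T=6, G=5, A=13, C=14
G+C = 19, so %GC = 19/38 × 100 = 50%
Salt term: 16.6 × (-1) = -16.6
GC term: 0.41 × 50 = 20.5; length term: −500/38 = −13.158
Tm = 81.5 + (-16.6) + 20.5 − 13.158 = 72.242 → 72.2°C

72.2°C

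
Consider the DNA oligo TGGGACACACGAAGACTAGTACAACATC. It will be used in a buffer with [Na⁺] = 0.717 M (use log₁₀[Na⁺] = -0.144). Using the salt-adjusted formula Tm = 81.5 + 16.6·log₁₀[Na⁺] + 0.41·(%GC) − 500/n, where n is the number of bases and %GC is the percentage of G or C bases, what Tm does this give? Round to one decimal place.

Length n = 28. Base counts: C=7, A=11, G=6, T=4
G+C = 13, so %GC = 13/28 × 100 = 46.429%
Salt term: 16.6 × (-0.144) = -2.39
GC term: 0.41 × 46.429 = 19.036; length term: −500/28 = −17.857
Tm = 81.5 + (-2.39) + 19.036 − 17.857 = 80.289 → 80.3°C

80.3°C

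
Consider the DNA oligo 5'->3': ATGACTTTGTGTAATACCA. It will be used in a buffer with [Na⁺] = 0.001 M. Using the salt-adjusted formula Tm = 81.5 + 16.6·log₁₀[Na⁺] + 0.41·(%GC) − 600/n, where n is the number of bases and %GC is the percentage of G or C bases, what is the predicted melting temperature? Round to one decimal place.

13.1°C

Length n = 19. Scanning the sequence gives G=3, C=3, A=6, T=7.
G+C = 6, so %GC = 6/19 × 100 = 31.579%
Salt term: 16.6 × (-3) = -49.8
GC term: 0.41 × 31.579 = 12.947; length term: −600/19 = −31.579
Tm = 81.5 + (-49.8) + 12.947 − 31.579 = 13.068 → 13.1°C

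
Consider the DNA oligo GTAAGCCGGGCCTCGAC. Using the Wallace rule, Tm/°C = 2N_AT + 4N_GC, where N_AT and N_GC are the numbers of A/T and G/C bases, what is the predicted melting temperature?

G=6, A=3, C=6, T=2
A+T = 5, G+C = 12
Tm = 4·12 + 2·5 = 48 + 10 = 58°C

58°C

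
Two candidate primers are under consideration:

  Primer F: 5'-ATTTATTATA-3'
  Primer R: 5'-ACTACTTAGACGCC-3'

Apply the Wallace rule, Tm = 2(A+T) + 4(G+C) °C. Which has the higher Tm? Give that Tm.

Primer F: A+T=10, G+C=0 → Tm = 2(10)+4(0) = 20°C
Primer R: A+T=7, G+C=7 → Tm = 2(7)+4(7) = 42°C
20°C vs 42°C → primer R is higher.

Primer R, 42°C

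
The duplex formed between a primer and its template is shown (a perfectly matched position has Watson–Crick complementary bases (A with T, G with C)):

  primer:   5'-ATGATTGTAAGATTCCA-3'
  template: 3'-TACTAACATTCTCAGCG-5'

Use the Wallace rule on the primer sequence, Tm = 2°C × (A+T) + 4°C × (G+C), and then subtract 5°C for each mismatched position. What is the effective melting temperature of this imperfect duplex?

29°C

Primer base counts: A=6, T=6, G=3, C=2 → A+T=12, G+C=5
Perfect-match Tm = 2(12) + 4(5) = 24 + 20 = 44°C
Mismatches (positions where the bases are not complementary): 3 (at positions 13, 16, 17)
Effective Tm = 44 − 3×5 = 44 − 15 = 29°C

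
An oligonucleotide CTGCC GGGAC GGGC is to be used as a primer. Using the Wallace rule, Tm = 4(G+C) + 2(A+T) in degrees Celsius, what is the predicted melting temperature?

52°C

A=1, C=5, G=7, T=1
So N_AT = 2 and N_GC = 12.
Tm = 2×2 + 4×12 = 52°C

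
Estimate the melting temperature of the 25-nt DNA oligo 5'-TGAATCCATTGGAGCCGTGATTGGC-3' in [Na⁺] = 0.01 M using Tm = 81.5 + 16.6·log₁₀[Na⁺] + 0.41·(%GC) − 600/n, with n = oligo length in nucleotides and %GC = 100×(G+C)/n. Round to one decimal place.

Length n = 25. Base counts: A=5, T=7, G=8, C=5
G+C = 13, so %GC = 13/25 × 100 = 52%
Salt term: 16.6 × (-2) = -33.2
GC term: 0.41 × 52 = 21.32; length term: −600/25 = −24
Tm = 81.5 + (-33.2) + 21.32 − 24 = 45.62 → 45.6°C

45.6°C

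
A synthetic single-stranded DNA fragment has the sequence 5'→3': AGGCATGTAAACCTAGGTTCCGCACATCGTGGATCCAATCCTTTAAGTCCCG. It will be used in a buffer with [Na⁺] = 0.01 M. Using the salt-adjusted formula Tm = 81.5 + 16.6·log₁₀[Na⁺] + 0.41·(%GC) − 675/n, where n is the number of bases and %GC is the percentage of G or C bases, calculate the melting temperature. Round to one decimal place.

55.8°C

Length n = 52. Base counts: C=15, G=11, A=13, T=13
G+C = 26, so %GC = 26/52 × 100 = 50%
Salt term: 16.6 × (-2) = -33.2
GC term: 0.41 × 50 = 20.5; length term: −675/52 = −12.981
Tm = 81.5 + (-33.2) + 20.5 − 12.981 = 55.819 → 55.8°C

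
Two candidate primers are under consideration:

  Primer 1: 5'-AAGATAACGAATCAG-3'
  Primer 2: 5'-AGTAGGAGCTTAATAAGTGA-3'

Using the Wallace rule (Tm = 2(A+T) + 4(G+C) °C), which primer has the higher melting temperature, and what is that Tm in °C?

Primer 2, 54°C

Primer 1: A+T=10, G+C=5 → Tm = 2(10)+4(5) = 40°C
Primer 2: A+T=13, G+C=7 → Tm = 2(13)+4(7) = 54°C
40°C vs 54°C → primer 2 is higher.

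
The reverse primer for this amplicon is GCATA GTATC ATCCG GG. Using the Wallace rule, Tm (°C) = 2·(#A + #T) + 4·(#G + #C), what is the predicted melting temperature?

52°C

T=4, C=4, G=5, A=4
A+T = 8, G+C = 9
Tm = 2×8 + 4×9 = 52°C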